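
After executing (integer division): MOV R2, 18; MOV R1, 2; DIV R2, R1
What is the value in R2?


Register state trace:
  MOV R2, 18  → R2 = 18
  MOV R1, 2  → R1 = 2
  DIV R2, R1  → R2 = 18 // 2 = 9
Final: R2 = 9

9


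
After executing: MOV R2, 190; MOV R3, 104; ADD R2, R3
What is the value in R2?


Register state trace:
  MOV R2, 190  → R2 = 190
  MOV R3, 104  → R3 = 104
  ADD R2, R3  → R2 = 190 + 104 = 294
Final: R2 = 294

294


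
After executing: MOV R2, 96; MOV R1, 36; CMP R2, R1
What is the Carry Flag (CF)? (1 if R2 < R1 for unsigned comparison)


Register state trace:
  MOV R2, 96  → R2 = 96
  MOV R1, 36  → R1 = 36
  CMP R2, R1  → unsigned 96 - 36: no borrow
  96 >= 36, so CF = 0
CF = 0

0


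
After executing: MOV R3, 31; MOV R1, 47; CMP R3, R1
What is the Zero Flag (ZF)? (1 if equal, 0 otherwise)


Register state trace:
  MOV R3, 31  → R3 = 31
  MOV R1, 47  → R1 = 47
  CMP R3, R1  → computes 31 - 47 = -16
  Result is nonzero, so values are not equal
ZF = 0

0


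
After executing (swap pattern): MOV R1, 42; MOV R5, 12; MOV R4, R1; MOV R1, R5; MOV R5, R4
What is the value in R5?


Register state trace (swap pattern):
  MOV R1, 42  → R1 = 42
  MOV R5, 12  → R5 = 12
  MOV R4, R1  → R4 = 42  (save R1)
  MOV R1, R5  → R1 = 12  (R1 gets R5's value)
  MOV R5, R4  → R5 = 42  (R5 gets saved value)
Final: R5 = 42

42


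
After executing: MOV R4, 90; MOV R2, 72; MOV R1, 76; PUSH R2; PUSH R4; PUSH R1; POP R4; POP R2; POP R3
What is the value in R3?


Stack trace (top is rightmost):
  MOV R4, 90  → R4 = 90
  MOV R2, 72  → R2 = 72
  MOV R1, 76  → R1 = 76
  PUSH R2  → stack: [72]
  PUSH R4  → stack: [72, 90]
  PUSH R1  → stack: [72, 90, 76]
  POP R4  → R4 = 76, stack: [72, 90]
  POP R2  → R2 = 90, stack: [72]
  POP R3  → R3 = 72, stack: []
Final: R3 = 72

72


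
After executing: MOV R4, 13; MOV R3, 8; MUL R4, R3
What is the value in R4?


Register state trace:
  MOV R4, 13  → R4 = 13
  MOV R3, 8  → R3 = 8
  MUL R4, R3  → R4 = 13 * 8 = 104
Final: R4 = 104

104


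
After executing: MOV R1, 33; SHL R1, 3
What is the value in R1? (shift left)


Register state trace:
  MOV R1, 33  → R1 = 33
  SHL R1, 3  → R1 = 33 << 3 = 33 * 2^3 = 264
Final: R1 = 264

264


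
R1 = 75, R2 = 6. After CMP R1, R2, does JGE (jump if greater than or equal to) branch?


Trace:
  R1 = 75, R2 = 6
  CMP R1, R2  → compares 75 vs 6
  JGE checks: is 75 greater than or equal to 6?
  75 > 6, so condition is true
Branch taken: Yes

Yes


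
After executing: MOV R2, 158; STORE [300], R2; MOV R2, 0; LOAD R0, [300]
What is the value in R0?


Register and memory trace:
  MOV R2, 158  → R2 = 158
  STORE [300], R2  → mem[300] = 158
  MOV R2, 0  → R2 = 0
  LOAD R0, [300]  → R0 = mem[300] = 158
Final: R0 = 158

158


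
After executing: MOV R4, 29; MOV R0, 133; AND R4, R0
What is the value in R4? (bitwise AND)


Register state trace:
  MOV R4, 29  → R4 = 29 (0b00011101)
  MOV R0, 133  → R0 = 133 (0b10000101)
  AND R4, R0  → R4 = 29 AND 133 = 5 (0b00000101)
Final: R4 = 5

5


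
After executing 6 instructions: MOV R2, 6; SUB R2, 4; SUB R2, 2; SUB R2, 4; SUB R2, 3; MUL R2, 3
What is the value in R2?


Register state trace:
  MOV R2, 6  → R2 = 6
  SUB R2, 4  → R2 = 6 - 4 = 2
  SUB R2, 2  → R2 = 2 - 2 = 0
  SUB R2, 4  → R2 = 0 - 4 = -4
  SUB R2, 3  → R2 = -4 - 3 = -7
  MUL R2, 3  → R2 = -7 * 3 = -21
Final: R2 = -21

-21


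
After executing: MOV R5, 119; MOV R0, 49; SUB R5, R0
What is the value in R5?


Register state trace:
  MOV R5, 119  → R5 = 119
  MOV R0, 49  → R0 = 49
  SUB R5, R0  → R5 = 119 - 49 = 70
Final: R5 = 70

70


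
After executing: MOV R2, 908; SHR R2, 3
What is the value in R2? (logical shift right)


Register state trace:
  MOV R2, 908  → R2 = 908
  SHR R2, 3  → R2 = 908 >> 3 = 908 // 2^3 = 113
Final: R2 = 113

113


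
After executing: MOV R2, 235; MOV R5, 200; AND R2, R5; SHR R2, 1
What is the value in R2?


Register state trace:
  MOV R2, 235  → R2 = 235 (0b11101011)
  MOV R5, 200  → R5 = 200 (0b11001000)
  AND R2, R5  → R2 = 235 AND 200 = 200 (0b11001000)
  SHR R2, 1  → R2 = 200 >> 1 = 100
Final: R2 = 100

100


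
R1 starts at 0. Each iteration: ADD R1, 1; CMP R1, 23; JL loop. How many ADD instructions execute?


Loop trace (R1 starts at 0, target 23, step 1):
  ADD #1: R1 = 0 + 1 = 1  → 1 < 23, loop
  ADD #2: R1 = 1 + 1 = 2  → 2 < 23, loop
  ADD #3: R1 = 2 + 1 = 3  → 3 < 23, loop
  ADD #4: R1 = 3 + 1 = 4  → 4 < 23, loop
  ADD #5: R1 = 4 + 1 = 5  → 5 < 23, loop
  ADD #6: R1 = 5 + 1 = 6  → 6 < 23, loop
  ADD #7: R1 = 6 + 1 = 7  → 7 < 23, loop
  ADD #8: R1 = 7 + 1 = 8  → 8 < 23, loop
  ADD #9: R1 = 8 + 1 = 9  → 9 < 23, loop
  ADD #10: R1 = 9 + 1 = 10  → 10 < 23, loop
  ADD #11: R1 = 10 + 1 = 11  → 11 < 23, loop
  ADD #12: R1 = 11 + 1 = 12  → 12 < 23, loop
  ADD #13: R1 = 12 + 1 = 13  → 13 < 23, loop
  ADD #14: R1 = 13 + 1 = 14  → 14 < 23, loop
  ADD #15: R1 = 14 + 1 = 15  → 15 < 23, loop
  ADD #16: R1 = 15 + 1 = 16  → 16 < 23, loop
  ADD #17: R1 = 16 + 1 = 17  → 17 < 23, loop
  ADD #18: R1 = 17 + 1 = 18  → 18 < 23, loop
  ADD #19: R1 = 18 + 1 = 19  → 19 < 23, loop
  ADD #20: R1 = 19 + 1 = 20  → 20 < 23, loop
  ADD #21: R1 = 20 + 1 = 21  → 21 < 23, loop
  ADD #22: R1 = 21 + 1 = 22  → 22 < 23, loop
  ADD #23: R1 = 22 + 1 = 23  → 23 >= 23, exit
Total ADD instructions: 23

23


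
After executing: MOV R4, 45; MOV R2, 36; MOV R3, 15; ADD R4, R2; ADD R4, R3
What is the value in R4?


Register state trace:
  MOV R4, 45  → R4 = 45
  MOV R2, 36  → R2 = 36
  MOV R3, 15  → R3 = 15
  ADD R4, R2  → R4 = 45 + 36 = 81
  ADD R4, R3  → R4 = 81 + 15 = 96
Final: R4 = 96

96


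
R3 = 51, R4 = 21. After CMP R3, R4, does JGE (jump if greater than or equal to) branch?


Trace:
  R3 = 51, R4 = 21
  CMP R3, R4  → compares 51 vs 21
  JGE checks: is 51 greater than or equal to 21?
  51 > 21, so condition is true
Branch taken: Yes

Yes


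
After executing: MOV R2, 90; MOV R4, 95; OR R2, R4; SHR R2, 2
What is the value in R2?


Register state trace:
  MOV R2, 90  → R2 = 90 (0b01011010)
  MOV R4, 95  → R4 = 95 (0b01011111)
  OR R2, R4  → R2 = 90 OR 95 = 95 (0b01011111)
  SHR R2, 2  → R2 = 95 >> 2 = 23
Final: R2 = 23

23


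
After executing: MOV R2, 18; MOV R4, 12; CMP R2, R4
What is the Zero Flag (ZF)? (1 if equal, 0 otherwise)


Register state trace:
  MOV R2, 18  → R2 = 18
  MOV R4, 12  → R4 = 12
  CMP R2, R4  → computes 18 - 12 = 6
  Result is nonzero, so values are not equal
ZF = 0

0


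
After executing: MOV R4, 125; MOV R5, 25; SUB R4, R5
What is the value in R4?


Register state trace:
  MOV R4, 125  → R4 = 125
  MOV R5, 25  → R5 = 25
  SUB R4, R5  → R4 = 125 - 25 = 100
Final: R4 = 100

100


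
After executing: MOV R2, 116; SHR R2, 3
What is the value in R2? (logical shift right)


Register state trace:
  MOV R2, 116  → R2 = 116
  SHR R2, 3  → R2 = 116 >> 3 = 116 // 2^3 = 14
Final: R2 = 14

14


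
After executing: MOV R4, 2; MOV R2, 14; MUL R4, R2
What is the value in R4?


Register state trace:
  MOV R4, 2  → R4 = 2
  MOV R2, 14  → R2 = 14
  MUL R4, R2  → R4 = 2 * 14 = 28
Final: R4 = 28

28


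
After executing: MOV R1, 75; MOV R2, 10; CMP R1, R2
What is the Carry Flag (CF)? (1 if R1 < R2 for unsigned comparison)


Register state trace:
  MOV R1, 75  → R1 = 75
  MOV R2, 10  → R2 = 10
  CMP R1, R2  → unsigned 75 - 10: no borrow
  75 >= 10, so CF = 0
CF = 0

0


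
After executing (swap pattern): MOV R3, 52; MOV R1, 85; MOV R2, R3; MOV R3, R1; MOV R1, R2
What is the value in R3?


Register state trace (swap pattern):
  MOV R3, 52  → R3 = 52
  MOV R1, 85  → R1 = 85
  MOV R2, R3  → R2 = 52  (save R3)
  MOV R3, R1  → R3 = 85  (R3 gets R1's value)
  MOV R1, R2  → R1 = 52  (R1 gets saved value)
Final: R3 = 85

85


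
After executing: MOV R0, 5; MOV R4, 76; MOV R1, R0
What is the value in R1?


Register state trace:
  MOV R0, 5  → R0 = 5
  MOV R4, 76  → R4 = 76
  MOV R1, R0  → R1 = 5
Final: R1 = 5

5


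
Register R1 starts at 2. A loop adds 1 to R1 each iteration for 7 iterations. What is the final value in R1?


Starting value: R1 = 2
  Iter 1: R1 = 2 + 1 = 3
  Iter 2: R1 = 3 + 1 = 4
  Iter 3: R1 = 4 + 1 = 5
  Iter 4: R1 = 5 + 1 = 6
  Iter 5: R1 = 6 + 1 = 7
  Iter 6: R1 = 7 + 1 = 8
  Iter 7: R1 = 8 + 1 = 9
Final: R1 = 9

9


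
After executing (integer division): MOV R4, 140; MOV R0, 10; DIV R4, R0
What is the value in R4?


Register state trace:
  MOV R4, 140  → R4 = 140
  MOV R0, 10  → R0 = 10
  DIV R4, R0  → R4 = 140 // 10 = 14
Final: R4 = 14

14


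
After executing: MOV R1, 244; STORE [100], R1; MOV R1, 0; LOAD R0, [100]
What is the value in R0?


Register and memory trace:
  MOV R1, 244  → R1 = 244
  STORE [100], R1  → mem[100] = 244
  MOV R1, 0  → R1 = 0
  LOAD R0, [100]  → R0 = mem[100] = 244
Final: R0 = 244

244


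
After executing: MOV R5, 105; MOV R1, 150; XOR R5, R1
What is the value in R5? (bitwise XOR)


Register state trace:
  MOV R5, 105  → R5 = 105 (0b01101001)
  MOV R1, 150  → R1 = 150 (0b10010110)
  XOR R5, R1  → R5 = 105 XOR 150 = 255 (0b11111111)
Final: R5 = 255

255


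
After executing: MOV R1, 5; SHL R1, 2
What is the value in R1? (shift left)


Register state trace:
  MOV R1, 5  → R1 = 5
  SHL R1, 2  → R1 = 5 << 2 = 5 * 2^2 = 20
Final: R1 = 20

20


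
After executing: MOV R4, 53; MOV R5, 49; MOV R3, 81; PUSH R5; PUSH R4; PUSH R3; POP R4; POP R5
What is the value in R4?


Stack trace (top is rightmost):
  MOV R4, 53  → R4 = 53
  MOV R5, 49  → R5 = 49
  MOV R3, 81  → R3 = 81
  PUSH R5  → stack: [49]
  PUSH R4  → stack: [49, 53]
  PUSH R3  → stack: [49, 53, 81]
  POP R4  → R4 = 81, stack: [49, 53]
  POP R5  → R5 = 53, stack: [49]
Final: R4 = 81

81


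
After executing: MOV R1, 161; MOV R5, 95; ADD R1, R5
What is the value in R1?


Register state trace:
  MOV R1, 161  → R1 = 161
  MOV R5, 95  → R5 = 95
  ADD R1, R5  → R1 = 161 + 95 = 256
Final: R1 = 256

256


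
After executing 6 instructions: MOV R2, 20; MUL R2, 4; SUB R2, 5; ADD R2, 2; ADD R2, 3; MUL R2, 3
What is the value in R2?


Register state trace:
  MOV R2, 20  → R2 = 20
  MUL R2, 4  → R2 = 20 * 4 = 80
  SUB R2, 5  → R2 = 80 - 5 = 75
  ADD R2, 2  → R2 = 75 + 2 = 77
  ADD R2, 3  → R2 = 77 + 3 = 80
  MUL R2, 3  → R2 = 80 * 3 = 240
Final: R2 = 240

240


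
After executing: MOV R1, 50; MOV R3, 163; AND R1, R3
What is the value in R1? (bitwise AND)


Register state trace:
  MOV R1, 50  → R1 = 50 (0b00110010)
  MOV R3, 163  → R3 = 163 (0b10100011)
  AND R1, R3  → R1 = 50 AND 163 = 34 (0b00100010)
Final: R1 = 34

34


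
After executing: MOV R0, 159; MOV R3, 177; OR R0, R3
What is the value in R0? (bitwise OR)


Register state trace:
  MOV R0, 159  → R0 = 159 (0b10011111)
  MOV R3, 177  → R3 = 177 (0b10110001)
  OR R0, R3   → R0 = 159 OR 177 = 191 (0b10111111)
Final: R0 = 191

191


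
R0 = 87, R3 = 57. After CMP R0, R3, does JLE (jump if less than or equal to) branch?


Trace:
  R0 = 87, R3 = 57
  CMP R0, R3  → compares 87 vs 57
  JLE checks: is 87 less than or equal to 57?
  87 > 57, so condition is false
Branch taken: No

No


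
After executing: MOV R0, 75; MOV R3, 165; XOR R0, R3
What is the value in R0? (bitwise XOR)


Register state trace:
  MOV R0, 75  → R0 = 75 (0b01001011)
  MOV R3, 165  → R3 = 165 (0b10100101)
  XOR R0, R3  → R0 = 75 XOR 165 = 238 (0b11101110)
Final: R0 = 238

238


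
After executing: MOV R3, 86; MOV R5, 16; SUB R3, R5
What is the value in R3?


Register state trace:
  MOV R3, 86  → R3 = 86
  MOV R5, 16  → R5 = 16
  SUB R3, R5  → R3 = 86 - 16 = 70
Final: R3 = 70

70


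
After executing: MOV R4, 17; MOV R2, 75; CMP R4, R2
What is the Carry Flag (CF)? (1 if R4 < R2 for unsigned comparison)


Register state trace:
  MOV R4, 17  → R4 = 17
  MOV R2, 75  → R2 = 75
  CMP R4, R2  → unsigned 17 - 75: borrow occurs
  17 < 75, so CF = 1
CF = 1

1


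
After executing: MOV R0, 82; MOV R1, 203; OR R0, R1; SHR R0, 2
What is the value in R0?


Register state trace:
  MOV R0, 82  → R0 = 82 (0b01010010)
  MOV R1, 203  → R1 = 203 (0b11001011)
  OR R0, R1  → R0 = 82 OR 203 = 219 (0b11011011)
  SHR R0, 2  → R0 = 219 >> 2 = 54
Final: R0 = 54

54


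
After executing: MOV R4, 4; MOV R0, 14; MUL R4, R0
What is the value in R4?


Register state trace:
  MOV R4, 4  → R4 = 4
  MOV R0, 14  → R0 = 14
  MUL R4, R0  → R4 = 4 * 14 = 56
Final: R4 = 56

56


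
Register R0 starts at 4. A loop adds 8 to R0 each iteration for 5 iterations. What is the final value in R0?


Starting value: R0 = 4
  Iter 1: R0 = 4 + 8 = 12
  Iter 2: R0 = 12 + 8 = 20
  Iter 3: R0 = 20 + 8 = 28
  Iter 4: R0 = 28 + 8 = 36
  Iter 5: R0 = 36 + 8 = 44
Final: R0 = 44

44


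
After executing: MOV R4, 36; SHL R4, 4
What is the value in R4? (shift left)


Register state trace:
  MOV R4, 36  → R4 = 36
  SHL R4, 4  → R4 = 36 << 4 = 36 * 2^4 = 576
Final: R4 = 576

576


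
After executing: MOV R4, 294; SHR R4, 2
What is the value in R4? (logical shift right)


Register state trace:
  MOV R4, 294  → R4 = 294
  SHR R4, 2  → R4 = 294 >> 2 = 294 // 2^2 = 73
Final: R4 = 73

73


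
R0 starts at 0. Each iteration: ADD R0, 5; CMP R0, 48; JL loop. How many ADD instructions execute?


Loop trace (R0 starts at 0, target 48, step 5):
  ADD #1: R0 = 0 + 5 = 5  → 5 < 48, loop
  ADD #2: R0 = 5 + 5 = 10  → 10 < 48, loop
  ADD #3: R0 = 10 + 5 = 15  → 15 < 48, loop
  ADD #4: R0 = 15 + 5 = 20  → 20 < 48, loop
  ADD #5: R0 = 20 + 5 = 25  → 25 < 48, loop
  ADD #6: R0 = 25 + 5 = 30  → 30 < 48, loop
  ADD #7: R0 = 30 + 5 = 35  → 35 < 48, loop
  ADD #8: R0 = 35 + 5 = 40  → 40 < 48, loop
  ADD #9: R0 = 40 + 5 = 45  → 45 < 48, loop
  ADD #10: R0 = 45 + 5 = 50  → 50 >= 48, exit
Total ADD instructions: 10

10


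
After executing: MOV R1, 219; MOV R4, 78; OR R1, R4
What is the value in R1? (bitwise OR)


Register state trace:
  MOV R1, 219  → R1 = 219 (0b11011011)
  MOV R4, 78  → R4 = 78 (0b01001110)
  OR R1, R4   → R1 = 219 OR 78 = 223 (0b11011111)
Final: R1 = 223

223


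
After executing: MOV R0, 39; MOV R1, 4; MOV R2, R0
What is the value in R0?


Register state trace:
  MOV R0, 39  → R0 = 39
  MOV R1, 4  → R1 = 4
  MOV R2, R0  → R2 = 39
Final: R0 = 39

39


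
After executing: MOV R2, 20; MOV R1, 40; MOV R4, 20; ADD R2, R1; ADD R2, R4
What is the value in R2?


Register state trace:
  MOV R2, 20  → R2 = 20
  MOV R1, 40  → R1 = 40
  MOV R4, 20  → R4 = 20
  ADD R2, R1  → R2 = 20 + 40 = 60
  ADD R2, R4  → R2 = 60 + 20 = 80
Final: R2 = 80

80


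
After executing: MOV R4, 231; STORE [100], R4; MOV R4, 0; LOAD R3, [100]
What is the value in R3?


Register and memory trace:
  MOV R4, 231  → R4 = 231
  STORE [100], R4  → mem[100] = 231
  MOV R4, 0  → R4 = 0
  LOAD R3, [100]  → R3 = mem[100] = 231
Final: R3 = 231

231


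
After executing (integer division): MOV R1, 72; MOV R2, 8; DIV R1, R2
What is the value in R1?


Register state trace:
  MOV R1, 72  → R1 = 72
  MOV R2, 8  → R2 = 8
  DIV R1, R2  → R1 = 72 // 8 = 9
Final: R1 = 9

9


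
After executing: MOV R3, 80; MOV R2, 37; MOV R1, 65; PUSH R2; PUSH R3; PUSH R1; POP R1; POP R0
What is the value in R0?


Stack trace (top is rightmost):
  MOV R3, 80  → R3 = 80
  MOV R2, 37  → R2 = 37
  MOV R1, 65  → R1 = 65
  PUSH R2  → stack: [37]
  PUSH R3  → stack: [37, 80]
  PUSH R1  → stack: [37, 80, 65]
  POP R1  → R1 = 65, stack: [37, 80]
  POP R0  → R0 = 80, stack: [37]
Final: R0 = 80

80


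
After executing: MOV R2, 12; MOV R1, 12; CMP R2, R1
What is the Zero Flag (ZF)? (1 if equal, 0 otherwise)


Register state trace:
  MOV R2, 12  → R2 = 12
  MOV R1, 12  → R1 = 12
  CMP R2, R1  → computes 12 - 12 = 0
  Result is zero, so values are equal
ZF = 1

1


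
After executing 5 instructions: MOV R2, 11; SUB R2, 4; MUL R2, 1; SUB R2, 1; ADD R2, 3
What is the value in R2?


Register state trace:
  MOV R2, 11  → R2 = 11
  SUB R2, 4  → R2 = 11 - 4 = 7
  MUL R2, 1  → R2 = 7 * 1 = 7
  SUB R2, 1  → R2 = 7 - 1 = 6
  ADD R2, 3  → R2 = 6 + 3 = 9
Final: R2 = 9

9


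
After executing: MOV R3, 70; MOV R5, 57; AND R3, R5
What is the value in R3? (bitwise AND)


Register state trace:
  MOV R3, 70  → R3 = 70 (0b01000110)
  MOV R5, 57  → R5 = 57 (0b00111001)
  AND R3, R5  → R3 = 70 AND 57 = 0 (0b00000000)
Final: R3 = 0

0


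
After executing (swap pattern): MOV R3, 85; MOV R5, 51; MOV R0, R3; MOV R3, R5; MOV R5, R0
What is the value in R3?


Register state trace (swap pattern):
  MOV R3, 85  → R3 = 85
  MOV R5, 51  → R5 = 51
  MOV R0, R3  → R0 = 85  (save R3)
  MOV R3, R5  → R3 = 51  (R3 gets R5's value)
  MOV R5, R0  → R5 = 85  (R5 gets saved value)
Final: R3 = 51

51


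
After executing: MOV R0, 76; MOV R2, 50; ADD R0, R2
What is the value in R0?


Register state trace:
  MOV R0, 76  → R0 = 76
  MOV R2, 50  → R2 = 50
  ADD R0, R2  → R0 = 76 + 50 = 126
Final: R0 = 126

126


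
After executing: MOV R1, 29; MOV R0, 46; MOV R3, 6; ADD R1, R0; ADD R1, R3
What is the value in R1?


Register state trace:
  MOV R1, 29  → R1 = 29
  MOV R0, 46  → R0 = 46
  MOV R3, 6  → R3 = 6
  ADD R1, R0  → R1 = 29 + 46 = 75
  ADD R1, R3  → R1 = 75 + 6 = 81
Final: R1 = 81

81


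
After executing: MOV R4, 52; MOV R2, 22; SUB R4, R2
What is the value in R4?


Register state trace:
  MOV R4, 52  → R4 = 52
  MOV R2, 22  → R2 = 22
  SUB R4, R2  → R4 = 52 - 22 = 30
Final: R4 = 30

30


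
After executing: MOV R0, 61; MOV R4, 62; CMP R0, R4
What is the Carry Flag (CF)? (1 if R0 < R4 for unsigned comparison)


Register state trace:
  MOV R0, 61  → R0 = 61
  MOV R4, 62  → R4 = 62
  CMP R0, R4  → unsigned 61 - 62: borrow occurs
  61 < 62, so CF = 1
CF = 1

1


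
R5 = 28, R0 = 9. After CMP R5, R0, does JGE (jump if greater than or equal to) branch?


Trace:
  R5 = 28, R0 = 9
  CMP R5, R0  → compares 28 vs 9
  JGE checks: is 28 greater than or equal to 9?
  28 > 9, so condition is true
Branch taken: Yes

Yes


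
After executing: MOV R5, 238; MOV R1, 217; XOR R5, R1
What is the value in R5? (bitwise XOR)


Register state trace:
  MOV R5, 238  → R5 = 238 (0b11101110)
  MOV R1, 217  → R1 = 217 (0b11011001)
  XOR R5, R1  → R5 = 238 XOR 217 = 55 (0b00110111)
Final: R5 = 55

55


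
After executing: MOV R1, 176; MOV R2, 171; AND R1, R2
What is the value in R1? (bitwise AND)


Register state trace:
  MOV R1, 176  → R1 = 176 (0b10110000)
  MOV R2, 171  → R2 = 171 (0b10101011)
  AND R1, R2  → R1 = 176 AND 171 = 160 (0b10100000)
Final: R1 = 160

160


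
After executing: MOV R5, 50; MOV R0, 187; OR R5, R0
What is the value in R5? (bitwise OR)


Register state trace:
  MOV R5, 50  → R5 = 50 (0b00110010)
  MOV R0, 187  → R0 = 187 (0b10111011)
  OR R5, R0   → R5 = 50 OR 187 = 187 (0b10111011)
Final: R5 = 187

187


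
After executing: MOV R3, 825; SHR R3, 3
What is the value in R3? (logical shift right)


Register state trace:
  MOV R3, 825  → R3 = 825
  SHR R3, 3  → R3 = 825 >> 3 = 825 // 2^3 = 103
Final: R3 = 103

103


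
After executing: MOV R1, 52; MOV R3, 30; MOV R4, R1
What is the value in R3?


Register state trace:
  MOV R1, 52  → R1 = 52
  MOV R3, 30  → R3 = 30
  MOV R4, R1  → R4 = 52
Final: R3 = 30

30


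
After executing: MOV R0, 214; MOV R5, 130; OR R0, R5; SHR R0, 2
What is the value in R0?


Register state trace:
  MOV R0, 214  → R0 = 214 (0b11010110)
  MOV R5, 130  → R5 = 130 (0b10000010)
  OR R0, R5  → R0 = 214 OR 130 = 214 (0b11010110)
  SHR R0, 2  → R0 = 214 >> 2 = 53
Final: R0 = 53

53


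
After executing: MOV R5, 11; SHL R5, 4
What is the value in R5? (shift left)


Register state trace:
  MOV R5, 11  → R5 = 11
  SHL R5, 4  → R5 = 11 << 4 = 11 * 2^4 = 176
Final: R5 = 176

176


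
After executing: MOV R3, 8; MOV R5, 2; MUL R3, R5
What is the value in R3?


Register state trace:
  MOV R3, 8  → R3 = 8
  MOV R5, 2  → R5 = 2
  MUL R3, R5  → R3 = 8 * 2 = 16
Final: R3 = 16

16


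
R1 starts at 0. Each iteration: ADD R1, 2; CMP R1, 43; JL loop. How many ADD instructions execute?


Loop trace (R1 starts at 0, target 43, step 2):
  ADD #1: R1 = 0 + 2 = 2  → 2 < 43, loop
  ADD #2: R1 = 2 + 2 = 4  → 4 < 43, loop
  ADD #3: R1 = 4 + 2 = 6  → 6 < 43, loop
  ADD #4: R1 = 6 + 2 = 8  → 8 < 43, loop
  ADD #5: R1 = 8 + 2 = 10  → 10 < 43, loop
  ADD #6: R1 = 10 + 2 = 12  → 12 < 43, loop
  ADD #7: R1 = 12 + 2 = 14  → 14 < 43, loop
  ADD #8: R1 = 14 + 2 = 16  → 16 < 43, loop
  ADD #9: R1 = 16 + 2 = 18  → 18 < 43, loop
  ADD #10: R1 = 18 + 2 = 20  → 20 < 43, loop
  ADD #11: R1 = 20 + 2 = 22  → 22 < 43, loop
  ADD #12: R1 = 22 + 2 = 24  → 24 < 43, loop
  ADD #13: R1 = 24 + 2 = 26  → 26 < 43, loop
  ADD #14: R1 = 26 + 2 = 28  → 28 < 43, loop
  ADD #15: R1 = 28 + 2 = 30  → 30 < 43, loop
  ADD #16: R1 = 30 + 2 = 32  → 32 < 43, loop
  ADD #17: R1 = 32 + 2 = 34  → 34 < 43, loop
  ADD #18: R1 = 34 + 2 = 36  → 36 < 43, loop
  ADD #19: R1 = 36 + 2 = 38  → 38 < 43, loop
  ADD #20: R1 = 38 + 2 = 40  → 40 < 43, loop
  ADD #21: R1 = 40 + 2 = 42  → 42 < 43, loop
  ADD #22: R1 = 42 + 2 = 44  → 44 >= 43, exit
Total ADD instructions: 22

22


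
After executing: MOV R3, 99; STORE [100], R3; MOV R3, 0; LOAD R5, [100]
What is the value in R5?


Register and memory trace:
  MOV R3, 99  → R3 = 99
  STORE [100], R3  → mem[100] = 99
  MOV R3, 0  → R3 = 0
  LOAD R5, [100]  → R5 = mem[100] = 99
Final: R5 = 99

99


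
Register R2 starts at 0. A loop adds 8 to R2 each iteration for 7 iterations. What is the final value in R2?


Starting value: R2 = 0
  Iter 1: R2 = 0 + 8 = 8
  Iter 2: R2 = 8 + 8 = 16
  Iter 3: R2 = 16 + 8 = 24
  Iter 4: R2 = 24 + 8 = 32
  Iter 5: R2 = 32 + 8 = 40
  Iter 6: R2 = 40 + 8 = 48
  Iter 7: R2 = 48 + 8 = 56
Final: R2 = 56

56


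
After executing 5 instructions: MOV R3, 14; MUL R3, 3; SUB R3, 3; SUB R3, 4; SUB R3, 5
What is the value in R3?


Register state trace:
  MOV R3, 14  → R3 = 14
  MUL R3, 3  → R3 = 14 * 3 = 42
  SUB R3, 3  → R3 = 42 - 3 = 39
  SUB R3, 4  → R3 = 39 - 4 = 35
  SUB R3, 5  → R3 = 35 - 5 = 30
Final: R3 = 30

30


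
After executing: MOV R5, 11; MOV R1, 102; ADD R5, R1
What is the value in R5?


Register state trace:
  MOV R5, 11  → R5 = 11
  MOV R1, 102  → R1 = 102
  ADD R5, R1  → R5 = 11 + 102 = 113
Final: R5 = 113

113


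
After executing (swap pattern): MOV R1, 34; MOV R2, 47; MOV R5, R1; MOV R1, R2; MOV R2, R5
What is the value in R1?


Register state trace (swap pattern):
  MOV R1, 34  → R1 = 34
  MOV R2, 47  → R2 = 47
  MOV R5, R1  → R5 = 34  (save R1)
  MOV R1, R2  → R1 = 47  (R1 gets R2's value)
  MOV R2, R5  → R2 = 34  (R2 gets saved value)
Final: R1 = 47

47


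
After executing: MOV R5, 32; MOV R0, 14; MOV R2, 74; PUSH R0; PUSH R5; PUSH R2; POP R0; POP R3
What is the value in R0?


Stack trace (top is rightmost):
  MOV R5, 32  → R5 = 32
  MOV R0, 14  → R0 = 14
  MOV R2, 74  → R2 = 74
  PUSH R0  → stack: [14]
  PUSH R5  → stack: [14, 32]
  PUSH R2  → stack: [14, 32, 74]
  POP R0  → R0 = 74, stack: [14, 32]
  POP R3  → R3 = 32, stack: [14]
Final: R0 = 74

74


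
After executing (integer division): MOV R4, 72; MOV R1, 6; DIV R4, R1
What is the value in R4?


Register state trace:
  MOV R4, 72  → R4 = 72
  MOV R1, 6  → R1 = 6
  DIV R4, R1  → R4 = 72 // 6 = 12
Final: R4 = 12

12


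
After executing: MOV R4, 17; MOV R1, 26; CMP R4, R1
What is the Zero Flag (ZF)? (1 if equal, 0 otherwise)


Register state trace:
  MOV R4, 17  → R4 = 17
  MOV R1, 26  → R1 = 26
  CMP R4, R1  → computes 17 - 26 = -9
  Result is nonzero, so values are not equal
ZF = 0

0


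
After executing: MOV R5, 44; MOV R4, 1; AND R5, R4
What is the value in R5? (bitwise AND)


Register state trace:
  MOV R5, 44  → R5 = 44 (0b00101100)
  MOV R4, 1  → R4 = 1 (0b00000001)
  AND R5, R4  → R5 = 44 AND 1 = 0 (0b00000000)
Final: R5 = 0

0


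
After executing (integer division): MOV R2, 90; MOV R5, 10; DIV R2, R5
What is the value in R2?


Register state trace:
  MOV R2, 90  → R2 = 90
  MOV R5, 10  → R5 = 10
  DIV R2, R5  → R2 = 90 // 10 = 9
Final: R2 = 9

9


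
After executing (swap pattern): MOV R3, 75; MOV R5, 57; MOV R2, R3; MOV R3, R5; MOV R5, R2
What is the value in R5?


Register state trace (swap pattern):
  MOV R3, 75  → R3 = 75
  MOV R5, 57  → R5 = 57
  MOV R2, R3  → R2 = 75  (save R3)
  MOV R3, R5  → R3 = 57  (R3 gets R5's value)
  MOV R5, R2  → R5 = 75  (R5 gets saved value)
Final: R5 = 75

75


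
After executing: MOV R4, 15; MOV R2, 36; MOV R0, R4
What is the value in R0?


Register state trace:
  MOV R4, 15  → R4 = 15
  MOV R2, 36  → R2 = 36
  MOV R0, R4  → R0 = 15
Final: R0 = 15

15


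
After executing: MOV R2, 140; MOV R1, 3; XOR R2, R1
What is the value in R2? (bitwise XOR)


Register state trace:
  MOV R2, 140  → R2 = 140 (0b10001100)
  MOV R1, 3  → R1 = 3 (0b00000011)
  XOR R2, R1  → R2 = 140 XOR 3 = 143 (0b10001111)
Final: R2 = 143

143


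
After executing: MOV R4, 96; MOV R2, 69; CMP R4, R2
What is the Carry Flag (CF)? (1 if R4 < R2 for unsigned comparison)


Register state trace:
  MOV R4, 96  → R4 = 96
  MOV R2, 69  → R2 = 69
  CMP R4, R2  → unsigned 96 - 69: no borrow
  96 >= 69, so CF = 0
CF = 0

0


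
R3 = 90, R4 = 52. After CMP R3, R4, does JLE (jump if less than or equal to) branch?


Trace:
  R3 = 90, R4 = 52
  CMP R3, R4  → compares 90 vs 52
  JLE checks: is 90 less than or equal to 52?
  90 > 52, so condition is false
Branch taken: No

No


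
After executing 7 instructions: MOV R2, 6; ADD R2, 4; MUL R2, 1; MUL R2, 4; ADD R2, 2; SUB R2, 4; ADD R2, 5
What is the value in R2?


Register state trace:
  MOV R2, 6  → R2 = 6
  ADD R2, 4  → R2 = 6 + 4 = 10
  MUL R2, 1  → R2 = 10 * 1 = 10
  MUL R2, 4  → R2 = 10 * 4 = 40
  ADD R2, 2  → R2 = 40 + 2 = 42
  SUB R2, 4  → R2 = 42 - 4 = 38
  ADD R2, 5  → R2 = 38 + 5 = 43
Final: R2 = 43

43


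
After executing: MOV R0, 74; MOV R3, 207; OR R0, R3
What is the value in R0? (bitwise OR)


Register state trace:
  MOV R0, 74  → R0 = 74 (0b01001010)
  MOV R3, 207  → R3 = 207 (0b11001111)
  OR R0, R3   → R0 = 74 OR 207 = 207 (0b11001111)
Final: R0 = 207

207


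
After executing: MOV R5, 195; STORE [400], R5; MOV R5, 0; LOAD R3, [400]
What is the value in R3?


Register and memory trace:
  MOV R5, 195  → R5 = 195
  STORE [400], R5  → mem[400] = 195
  MOV R5, 0  → R5 = 0
  LOAD R3, [400]  → R3 = mem[400] = 195
Final: R3 = 195

195


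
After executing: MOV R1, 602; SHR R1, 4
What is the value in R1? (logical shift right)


Register state trace:
  MOV R1, 602  → R1 = 602
  SHR R1, 4  → R1 = 602 >> 4 = 602 // 2^4 = 37
Final: R1 = 37

37


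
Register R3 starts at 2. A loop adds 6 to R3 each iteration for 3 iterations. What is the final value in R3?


Starting value: R3 = 2
  Iter 1: R3 = 2 + 6 = 8
  Iter 2: R3 = 8 + 6 = 14
  Iter 3: R3 = 14 + 6 = 20
Final: R3 = 20

20


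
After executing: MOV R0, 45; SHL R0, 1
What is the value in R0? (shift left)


Register state trace:
  MOV R0, 45  → R0 = 45
  SHL R0, 1  → R0 = 45 << 1 = 45 * 2^1 = 90
Final: R0 = 90

90


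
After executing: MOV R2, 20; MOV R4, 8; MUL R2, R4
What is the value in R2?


Register state trace:
  MOV R2, 20  → R2 = 20
  MOV R4, 8  → R4 = 8
  MUL R2, R4  → R2 = 20 * 8 = 160
Final: R2 = 160

160


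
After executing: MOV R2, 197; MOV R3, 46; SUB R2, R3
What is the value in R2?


Register state trace:
  MOV R2, 197  → R2 = 197
  MOV R3, 46  → R3 = 46
  SUB R2, R3  → R2 = 197 - 46 = 151
Final: R2 = 151

151


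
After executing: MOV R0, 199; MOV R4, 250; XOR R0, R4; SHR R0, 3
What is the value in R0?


Register state trace:
  MOV R0, 199  → R0 = 199 (0b11000111)
  MOV R4, 250  → R4 = 250 (0b11111010)
  XOR R0, R4  → R0 = 199 XOR 250 = 61 (0b00111101)
  SHR R0, 3  → R0 = 61 >> 3 = 7
Final: R0 = 7

7


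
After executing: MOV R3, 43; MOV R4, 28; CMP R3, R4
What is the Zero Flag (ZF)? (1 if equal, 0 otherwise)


Register state trace:
  MOV R3, 43  → R3 = 43
  MOV R4, 28  → R4 = 28
  CMP R3, R4  → computes 43 - 28 = 15
  Result is nonzero, so values are not equal
ZF = 0

0


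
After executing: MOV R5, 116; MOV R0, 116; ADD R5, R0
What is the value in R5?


Register state trace:
  MOV R5, 116  → R5 = 116
  MOV R0, 116  → R0 = 116
  ADD R5, R0  → R5 = 116 + 116 = 232
Final: R5 = 232

232


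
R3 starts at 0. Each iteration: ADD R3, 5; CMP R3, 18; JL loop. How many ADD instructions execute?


Loop trace (R3 starts at 0, target 18, step 5):
  ADD #1: R3 = 0 + 5 = 5  → 5 < 18, loop
  ADD #2: R3 = 5 + 5 = 10  → 10 < 18, loop
  ADD #3: R3 = 10 + 5 = 15  → 15 < 18, loop
  ADD #4: R3 = 15 + 5 = 20  → 20 >= 18, exit
Total ADD instructions: 4

4


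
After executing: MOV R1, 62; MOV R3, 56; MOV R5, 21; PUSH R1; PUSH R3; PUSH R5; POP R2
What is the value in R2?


Stack trace (top is rightmost):
  MOV R1, 62  → R1 = 62
  MOV R3, 56  → R3 = 56
  MOV R5, 21  → R5 = 21
  PUSH R1  → stack: [62]
  PUSH R3  → stack: [62, 56]
  PUSH R5  → stack: [62, 56, 21]
  POP R2  → R2 = 21, stack: [62, 56]
Final: R2 = 21

21


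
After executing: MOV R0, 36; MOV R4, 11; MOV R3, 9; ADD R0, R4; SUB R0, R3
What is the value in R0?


Register state trace:
  MOV R0, 36  → R0 = 36
  MOV R4, 11  → R4 = 11
  MOV R3, 9  → R3 = 9
  ADD R0, R4  → R0 = 36 + 11 = 47
  SUB R0, R3  → R0 = 47 - 9 = 38
Final: R0 = 38

38


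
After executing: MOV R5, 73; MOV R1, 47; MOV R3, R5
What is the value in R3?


Register state trace:
  MOV R5, 73  → R5 = 73
  MOV R1, 47  → R1 = 47
  MOV R3, R5  → R3 = 73
Final: R3 = 73

73


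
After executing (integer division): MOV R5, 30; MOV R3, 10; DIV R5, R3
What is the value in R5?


Register state trace:
  MOV R5, 30  → R5 = 30
  MOV R3, 10  → R3 = 10
  DIV R5, R3  → R5 = 30 // 10 = 3
Final: R5 = 3

3


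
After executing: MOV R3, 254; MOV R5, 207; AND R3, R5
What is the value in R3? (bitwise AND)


Register state trace:
  MOV R3, 254  → R3 = 254 (0b11111110)
  MOV R5, 207  → R5 = 207 (0b11001111)
  AND R3, R5  → R3 = 254 AND 207 = 206 (0b11001110)
Final: R3 = 206

206


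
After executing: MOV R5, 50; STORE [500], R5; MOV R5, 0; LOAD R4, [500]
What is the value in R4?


Register and memory trace:
  MOV R5, 50  → R5 = 50
  STORE [500], R5  → mem[500] = 50
  MOV R5, 0  → R5 = 0
  LOAD R4, [500]  → R4 = mem[500] = 50
Final: R4 = 50

50


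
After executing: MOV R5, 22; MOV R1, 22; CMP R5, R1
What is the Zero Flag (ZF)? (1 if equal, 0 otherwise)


Register state trace:
  MOV R5, 22  → R5 = 22
  MOV R1, 22  → R1 = 22
  CMP R5, R1  → computes 22 - 22 = 0
  Result is zero, so values are equal
ZF = 1

1


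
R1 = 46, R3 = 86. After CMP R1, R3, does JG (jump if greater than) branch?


Trace:
  R1 = 46, R3 = 86
  CMP R1, R3  → compares 46 vs 86
  JG checks: is 46 greater than 86?
  46 < 86, so condition is false
Branch taken: No

No


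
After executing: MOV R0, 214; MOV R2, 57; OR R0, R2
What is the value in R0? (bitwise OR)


Register state trace:
  MOV R0, 214  → R0 = 214 (0b11010110)
  MOV R2, 57  → R2 = 57 (0b00111001)
  OR R0, R2   → R0 = 214 OR 57 = 255 (0b11111111)
Final: R0 = 255

255


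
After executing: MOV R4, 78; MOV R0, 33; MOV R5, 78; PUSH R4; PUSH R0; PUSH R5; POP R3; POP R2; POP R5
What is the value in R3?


Stack trace (top is rightmost):
  MOV R4, 78  → R4 = 78
  MOV R0, 33  → R0 = 33
  MOV R5, 78  → R5 = 78
  PUSH R4  → stack: [78]
  PUSH R0  → stack: [78, 33]
  PUSH R5  → stack: [78, 33, 78]
  POP R3  → R3 = 78, stack: [78, 33]
  POP R2  → R2 = 33, stack: [78]
  POP R5  → R5 = 78, stack: []
Final: R3 = 78

78


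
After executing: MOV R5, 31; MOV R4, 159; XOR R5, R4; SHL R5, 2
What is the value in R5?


Register state trace:
  MOV R5, 31  → R5 = 31 (0b00011111)
  MOV R4, 159  → R4 = 159 (0b10011111)
  XOR R5, R4  → R5 = 31 XOR 159 = 128 (0b10000000)
  SHL R5, 2  → R5 = 128 << 2 = 512
Final: R5 = 512

512


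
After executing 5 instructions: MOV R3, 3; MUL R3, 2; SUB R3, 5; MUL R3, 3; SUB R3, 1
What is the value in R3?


Register state trace:
  MOV R3, 3  → R3 = 3
  MUL R3, 2  → R3 = 3 * 2 = 6
  SUB R3, 5  → R3 = 6 - 5 = 1
  MUL R3, 3  → R3 = 1 * 3 = 3
  SUB R3, 1  → R3 = 3 - 1 = 2
Final: R3 = 2

2


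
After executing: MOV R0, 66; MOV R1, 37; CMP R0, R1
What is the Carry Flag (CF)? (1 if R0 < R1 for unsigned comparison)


Register state trace:
  MOV R0, 66  → R0 = 66
  MOV R1, 37  → R1 = 37
  CMP R0, R1  → unsigned 66 - 37: no borrow
  66 >= 37, so CF = 0
CF = 0

0


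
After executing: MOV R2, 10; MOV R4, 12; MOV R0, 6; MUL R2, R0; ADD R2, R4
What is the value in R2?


Register state trace:
  MOV R2, 10  → R2 = 10
  MOV R4, 12  → R4 = 12
  MOV R0, 6  → R0 = 6
  MUL R2, R0  → R2 = 10 * 6 = 60
  ADD R2, R4  → R2 = 60 + 12 = 72
Final: R2 = 72

72


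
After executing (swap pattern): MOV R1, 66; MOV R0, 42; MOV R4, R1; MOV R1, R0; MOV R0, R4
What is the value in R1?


Register state trace (swap pattern):
  MOV R1, 66  → R1 = 66
  MOV R0, 42  → R0 = 42
  MOV R4, R1  → R4 = 66  (save R1)
  MOV R1, R0  → R1 = 42  (R1 gets R0's value)
  MOV R0, R4  → R0 = 66  (R0 gets saved value)
Final: R1 = 42

42


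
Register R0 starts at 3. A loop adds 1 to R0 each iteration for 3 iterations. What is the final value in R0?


Starting value: R0 = 3
  Iter 1: R0 = 3 + 1 = 4
  Iter 2: R0 = 4 + 1 = 5
  Iter 3: R0 = 5 + 1 = 6
Final: R0 = 6

6


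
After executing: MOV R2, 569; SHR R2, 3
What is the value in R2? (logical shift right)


Register state trace:
  MOV R2, 569  → R2 = 569
  SHR R2, 3  → R2 = 569 >> 3 = 569 // 2^3 = 71
Final: R2 = 71

71


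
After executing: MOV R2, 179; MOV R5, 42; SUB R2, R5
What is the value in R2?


Register state trace:
  MOV R2, 179  → R2 = 179
  MOV R5, 42  → R5 = 42
  SUB R2, R5  → R2 = 179 - 42 = 137
Final: R2 = 137

137


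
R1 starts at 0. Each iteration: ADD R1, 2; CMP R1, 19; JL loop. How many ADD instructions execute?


Loop trace (R1 starts at 0, target 19, step 2):
  ADD #1: R1 = 0 + 2 = 2  → 2 < 19, loop
  ADD #2: R1 = 2 + 2 = 4  → 4 < 19, loop
  ADD #3: R1 = 4 + 2 = 6  → 6 < 19, loop
  ADD #4: R1 = 6 + 2 = 8  → 8 < 19, loop
  ADD #5: R1 = 8 + 2 = 10  → 10 < 19, loop
  ADD #6: R1 = 10 + 2 = 12  → 12 < 19, loop
  ADD #7: R1 = 12 + 2 = 14  → 14 < 19, loop
  ADD #8: R1 = 14 + 2 = 16  → 16 < 19, loop
  ADD #9: R1 = 16 + 2 = 18  → 18 < 19, loop
  ADD #10: R1 = 18 + 2 = 20  → 20 >= 19, exit
Total ADD instructions: 10

10


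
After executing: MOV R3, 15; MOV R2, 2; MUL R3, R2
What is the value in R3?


Register state trace:
  MOV R3, 15  → R3 = 15
  MOV R2, 2  → R2 = 2
  MUL R3, R2  → R3 = 15 * 2 = 30
Final: R3 = 30

30


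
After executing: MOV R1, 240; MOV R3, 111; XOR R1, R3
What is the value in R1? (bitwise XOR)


Register state trace:
  MOV R1, 240  → R1 = 240 (0b11110000)
  MOV R3, 111  → R3 = 111 (0b01101111)
  XOR R1, R3  → R1 = 240 XOR 111 = 159 (0b10011111)
Final: R1 = 159

159


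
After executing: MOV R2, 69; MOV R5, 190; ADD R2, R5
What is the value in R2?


Register state trace:
  MOV R2, 69  → R2 = 69
  MOV R5, 190  → R5 = 190
  ADD R2, R5  → R2 = 69 + 190 = 259
Final: R2 = 259

259


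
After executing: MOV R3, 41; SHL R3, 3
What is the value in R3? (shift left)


Register state trace:
  MOV R3, 41  → R3 = 41
  SHL R3, 3  → R3 = 41 << 3 = 41 * 2^3 = 328
Final: R3 = 328

328


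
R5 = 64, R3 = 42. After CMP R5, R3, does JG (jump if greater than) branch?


Trace:
  R5 = 64, R3 = 42
  CMP R5, R3  → compares 64 vs 42
  JG checks: is 64 greater than 42?
  64 > 42, so condition is true
Branch taken: Yes

Yes


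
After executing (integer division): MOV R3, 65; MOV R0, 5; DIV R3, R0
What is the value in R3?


Register state trace:
  MOV R3, 65  → R3 = 65
  MOV R0, 5  → R0 = 5
  DIV R3, R0  → R3 = 65 // 5 = 13
Final: R3 = 13

13


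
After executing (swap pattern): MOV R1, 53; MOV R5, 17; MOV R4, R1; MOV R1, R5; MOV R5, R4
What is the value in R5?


Register state trace (swap pattern):
  MOV R1, 53  → R1 = 53
  MOV R5, 17  → R5 = 17
  MOV R4, R1  → R4 = 53  (save R1)
  MOV R1, R5  → R1 = 17  (R1 gets R5's value)
  MOV R5, R4  → R5 = 53  (R5 gets saved value)
Final: R5 = 53

53


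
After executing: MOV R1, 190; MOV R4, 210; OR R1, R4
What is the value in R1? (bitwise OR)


Register state trace:
  MOV R1, 190  → R1 = 190 (0b10111110)
  MOV R4, 210  → R4 = 210 (0b11010010)
  OR R1, R4   → R1 = 190 OR 210 = 254 (0b11111110)
Final: R1 = 254

254


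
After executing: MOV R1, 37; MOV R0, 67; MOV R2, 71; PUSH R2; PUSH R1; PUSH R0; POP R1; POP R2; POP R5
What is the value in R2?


Stack trace (top is rightmost):
  MOV R1, 37  → R1 = 37
  MOV R0, 67  → R0 = 67
  MOV R2, 71  → R2 = 71
  PUSH R2  → stack: [71]
  PUSH R1  → stack: [71, 37]
  PUSH R0  → stack: [71, 37, 67]
  POP R1  → R1 = 67, stack: [71, 37]
  POP R2  → R2 = 37, stack: [71]
  POP R5  → R5 = 71, stack: []
Final: R2 = 37

37


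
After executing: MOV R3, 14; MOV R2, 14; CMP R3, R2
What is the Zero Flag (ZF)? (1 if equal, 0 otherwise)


Register state trace:
  MOV R3, 14  → R3 = 14
  MOV R2, 14  → R2 = 14
  CMP R3, R2  → computes 14 - 14 = 0
  Result is zero, so values are equal
ZF = 1

1


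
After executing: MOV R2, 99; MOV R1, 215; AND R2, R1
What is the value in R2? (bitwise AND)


Register state trace:
  MOV R2, 99  → R2 = 99 (0b01100011)
  MOV R1, 215  → R1 = 215 (0b11010111)
  AND R2, R1  → R2 = 99 AND 215 = 67 (0b01000011)
Final: R2 = 67

67


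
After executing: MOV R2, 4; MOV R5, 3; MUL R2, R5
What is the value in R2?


Register state trace:
  MOV R2, 4  → R2 = 4
  MOV R5, 3  → R5 = 3
  MUL R2, R5  → R2 = 4 * 3 = 12
Final: R2 = 12

12


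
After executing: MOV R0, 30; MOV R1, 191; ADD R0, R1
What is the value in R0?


Register state trace:
  MOV R0, 30  → R0 = 30
  MOV R1, 191  → R1 = 191
  ADD R0, R1  → R0 = 30 + 191 = 221
Final: R0 = 221

221


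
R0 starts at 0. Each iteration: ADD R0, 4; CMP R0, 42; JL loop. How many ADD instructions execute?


Loop trace (R0 starts at 0, target 42, step 4):
  ADD #1: R0 = 0 + 4 = 4  → 4 < 42, loop
  ADD #2: R0 = 4 + 4 = 8  → 8 < 42, loop
  ADD #3: R0 = 8 + 4 = 12  → 12 < 42, loop
  ADD #4: R0 = 12 + 4 = 16  → 16 < 42, loop
  ADD #5: R0 = 16 + 4 = 20  → 20 < 42, loop
  ADD #6: R0 = 20 + 4 = 24  → 24 < 42, loop
  ADD #7: R0 = 24 + 4 = 28  → 28 < 42, loop
  ADD #8: R0 = 28 + 4 = 32  → 32 < 42, loop
  ADD #9: R0 = 32 + 4 = 36  → 36 < 42, loop
  ADD #10: R0 = 36 + 4 = 40  → 40 < 42, loop
  ADD #11: R0 = 40 + 4 = 44  → 44 >= 42, exit
Total ADD instructions: 11

11


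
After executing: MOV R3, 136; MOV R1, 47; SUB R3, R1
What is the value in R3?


Register state trace:
  MOV R3, 136  → R3 = 136
  MOV R1, 47  → R1 = 47
  SUB R3, R1  → R3 = 136 - 47 = 89
Final: R3 = 89

89


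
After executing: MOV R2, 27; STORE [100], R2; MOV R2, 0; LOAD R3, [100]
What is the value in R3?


Register and memory trace:
  MOV R2, 27  → R2 = 27
  STORE [100], R2  → mem[100] = 27
  MOV R2, 0  → R2 = 0
  LOAD R3, [100]  → R3 = mem[100] = 27
Final: R3 = 27

27


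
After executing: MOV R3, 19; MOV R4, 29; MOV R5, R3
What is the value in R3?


Register state trace:
  MOV R3, 19  → R3 = 19
  MOV R4, 29  → R4 = 29
  MOV R5, R3  → R5 = 19
Final: R3 = 19

19
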